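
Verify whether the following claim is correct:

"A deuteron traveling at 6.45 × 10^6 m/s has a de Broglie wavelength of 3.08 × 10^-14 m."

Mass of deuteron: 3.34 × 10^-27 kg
True

The claim is correct.

Using λ = h/(mv):
λ = (6.626 × 10^-34 J·s) / (3.34 × 10^-27 kg × 6.45 × 10^6 m/s)
λ = 3.08 × 10^-14 m

This matches the claimed value.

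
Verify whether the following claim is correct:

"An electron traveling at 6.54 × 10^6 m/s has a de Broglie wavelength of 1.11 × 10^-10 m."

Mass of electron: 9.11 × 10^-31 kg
True

The claim is correct.

Using λ = h/(mv):
λ = (6.626 × 10^-34 J·s) / (9.11 × 10^-31 kg × 6.54 × 10^6 m/s)
λ = 1.11 × 10^-10 m

This matches the claimed value.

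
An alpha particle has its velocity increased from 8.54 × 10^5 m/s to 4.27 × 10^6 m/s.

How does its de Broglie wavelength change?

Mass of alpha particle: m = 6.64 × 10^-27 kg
The wavelength decreases by a factor of 5.

Using λ = h/(mv):

Initial wavelength: λ₁ = h/(mv₁) = 1.17 × 10^-13 m
Final wavelength: λ₂ = h/(mv₂) = 2.34 × 10^-14 m

Since λ ∝ 1/v, when velocity increases by a factor of 5, the wavelength decreases by a factor of 5.

λ₂/λ₁ = v₁/v₂ = 1/5

The wavelength decreases by a factor of 5.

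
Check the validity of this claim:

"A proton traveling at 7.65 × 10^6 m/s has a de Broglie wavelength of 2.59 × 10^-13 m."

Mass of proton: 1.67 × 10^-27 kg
False

The claim is incorrect.

Using λ = h/(mv):
λ = (6.626 × 10^-34 J·s) / (1.67 × 10^-27 kg × 7.65 × 10^6 m/s)
λ = 5.19 × 10^-14 m

The actual wavelength differs from the claimed 2.59 × 10^-13 m.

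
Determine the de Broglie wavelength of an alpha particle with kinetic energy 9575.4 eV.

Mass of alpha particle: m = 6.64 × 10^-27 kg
1.47 × 10^-13 m

Using λ = h/√(2mKE):

First convert KE to Joules: KE = 9575.4 eV = 1.534 × 10^-15 J

λ = h/√(2mKE)
λ = (6.626 × 10^-34 J·s) / √(2 × 6.64 × 10^-27 kg × 1.534 × 10^-15 J)
λ = 1.47 × 10^-13 m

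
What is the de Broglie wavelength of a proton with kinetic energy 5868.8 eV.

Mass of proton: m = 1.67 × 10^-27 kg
3.74 × 10^-13 m

Using λ = h/√(2mKE):

First convert KE to Joules: KE = 5868.8 eV = 9.403 × 10^-16 J

λ = h/√(2mKE)
λ = (6.626 × 10^-34 J·s) / √(2 × 1.67 × 10^-27 kg × 9.403 × 10^-16 J)
λ = 3.74 × 10^-13 m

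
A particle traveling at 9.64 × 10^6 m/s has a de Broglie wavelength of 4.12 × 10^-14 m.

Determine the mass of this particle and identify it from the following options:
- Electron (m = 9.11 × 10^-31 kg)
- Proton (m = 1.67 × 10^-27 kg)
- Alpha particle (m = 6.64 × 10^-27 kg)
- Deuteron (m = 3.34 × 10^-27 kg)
The particle is a proton.

From λ = h/(mv), solve for mass:

m = h/(λv)
m = (6.626 × 10^-34 J·s) / (4.12 × 10^-14 m × 9.64 × 10^6 m/s)
m = 1.67 × 10^-27 kg

Comparing with the listed masses, this is closest to a proton.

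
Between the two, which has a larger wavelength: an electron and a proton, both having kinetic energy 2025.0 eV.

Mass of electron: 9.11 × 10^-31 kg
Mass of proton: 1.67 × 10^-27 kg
The electron has the longer wavelength.

Using λ = h/√(2mKE):

For electron: λ₁ = h/√(2m₁KE) = 2.73 × 10^-11 m
For proton: λ₂ = h/√(2m₂KE) = 6.37 × 10^-13 m

Since λ ∝ 1/√m at constant kinetic energy, the lighter particle has the longer wavelength.

The electron has the longer de Broglie wavelength.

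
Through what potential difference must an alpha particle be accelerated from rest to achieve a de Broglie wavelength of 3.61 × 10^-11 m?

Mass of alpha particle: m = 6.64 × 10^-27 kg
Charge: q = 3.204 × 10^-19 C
7.92 × 10^-2 V

From λ = h/√(2mqV), we solve for V:

λ² = h²/(2mqV)
V = h²/(2mqλ²)
V = (6.626 × 10^-34 J·s)² / (2 × 6.64 × 10^-27 kg × 3.204 × 10^-19 C × (3.61 × 10^-11 m)²)
V = 7.92 × 10^-2 V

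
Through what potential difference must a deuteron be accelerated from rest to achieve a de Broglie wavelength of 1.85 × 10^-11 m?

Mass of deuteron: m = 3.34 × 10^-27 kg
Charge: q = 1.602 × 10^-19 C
1.20 V

From λ = h/√(2mqV), we solve for V:

λ² = h²/(2mqV)
V = h²/(2mqλ²)
V = (6.626 × 10^-34 J·s)² / (2 × 3.34 × 10^-27 kg × 1.602 × 10^-19 C × (1.85 × 10^-11 m)²)
V = 1.20 V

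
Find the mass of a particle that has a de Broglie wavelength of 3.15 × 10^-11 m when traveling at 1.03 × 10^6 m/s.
2.04 × 10^-29 kg

From the de Broglie relation λ = h/(mv), we solve for m:

m = h/(λv)
m = (6.626 × 10^-34 J·s) / (3.15 × 10^-11 m × 1.03 × 10^6 m/s)
m = 2.04 × 10^-29 kg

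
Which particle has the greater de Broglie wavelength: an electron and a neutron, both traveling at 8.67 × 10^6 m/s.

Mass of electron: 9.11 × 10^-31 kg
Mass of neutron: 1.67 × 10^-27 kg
The electron has the longer wavelength.

Using λ = h/(mv), since both particles have the same velocity, the wavelength depends only on mass.

For electron: λ₁ = h/(m₁v) = 8.39 × 10^-11 m
For neutron: λ₂ = h/(m₂v) = 4.58 × 10^-14 m

Since λ ∝ 1/m at constant velocity, the lighter particle has the longer wavelength.

The electron has the longer de Broglie wavelength.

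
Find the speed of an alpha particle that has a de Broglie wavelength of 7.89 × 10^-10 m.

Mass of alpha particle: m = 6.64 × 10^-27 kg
1.26 × 10^2 m/s

From the de Broglie relation λ = h/(mv), we solve for v:

v = h/(mλ)
v = (6.626 × 10^-34 J·s) / (6.64 × 10^-27 kg × 7.89 × 10^-10 m)
v = 1.26 × 10^2 m/s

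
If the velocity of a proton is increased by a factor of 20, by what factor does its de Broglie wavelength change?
The wavelength decreases by a factor of 20.

From λ = h/(mv), the wavelength is inversely proportional to velocity:

λ ∝ 1/v

If v → 20v, then λ → λ/20

When velocity is increased by a factor of 20, the wavelength decreases by a factor of 20.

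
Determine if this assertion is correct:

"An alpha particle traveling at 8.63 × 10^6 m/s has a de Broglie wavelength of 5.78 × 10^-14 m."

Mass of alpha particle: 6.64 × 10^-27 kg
False

The claim is incorrect.

Using λ = h/(mv):
λ = (6.626 × 10^-34 J·s) / (6.64 × 10^-27 kg × 8.63 × 10^6 m/s)
λ = 1.16 × 10^-14 m

The actual wavelength differs from the claimed 5.78 × 10^-14 m.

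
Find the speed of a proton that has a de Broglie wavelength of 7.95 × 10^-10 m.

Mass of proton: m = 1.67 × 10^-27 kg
4.99 × 10^2 m/s

From the de Broglie relation λ = h/(mv), we solve for v:

v = h/(mλ)
v = (6.626 × 10^-34 J·s) / (1.67 × 10^-27 kg × 7.95 × 10^-10 m)
v = 4.99 × 10^2 m/s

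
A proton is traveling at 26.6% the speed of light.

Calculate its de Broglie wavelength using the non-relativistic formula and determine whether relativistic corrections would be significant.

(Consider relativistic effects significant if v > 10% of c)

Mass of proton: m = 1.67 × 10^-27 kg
Yes, relativistic corrections are needed.

Using the non-relativistic de Broglie formula λ = h/(mv):

v = 26.6% × c = 7.974 × 10^7 m/s

λ = h/(mv)
λ = (6.626 × 10^-34 J·s) / (1.67 × 10^-27 kg × 7.974 × 10^7 m/s)
λ = 4.98 × 10^-15 m

Since v = 26.6% of c > 10% of c, relativistic corrections ARE significant and the actual wavelength would differ from this non-relativistic estimate.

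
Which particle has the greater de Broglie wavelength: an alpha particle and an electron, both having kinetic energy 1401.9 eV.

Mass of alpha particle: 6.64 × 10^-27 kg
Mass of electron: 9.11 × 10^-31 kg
The electron has the longer wavelength.

Using λ = h/√(2mKE):

For alpha particle: λ₁ = h/√(2m₁KE) = 3.84 × 10^-13 m
For electron: λ₂ = h/√(2m₂KE) = 3.28 × 10^-11 m

Since λ ∝ 1/√m at constant kinetic energy, the lighter particle has the longer wavelength.

The electron has the longer de Broglie wavelength.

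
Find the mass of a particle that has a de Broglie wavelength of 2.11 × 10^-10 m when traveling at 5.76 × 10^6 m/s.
5.45 × 10^-31 kg

From the de Broglie relation λ = h/(mv), we solve for m:

m = h/(λv)
m = (6.626 × 10^-34 J·s) / (2.11 × 10^-10 m × 5.76 × 10^6 m/s)
m = 5.45 × 10^-31 kg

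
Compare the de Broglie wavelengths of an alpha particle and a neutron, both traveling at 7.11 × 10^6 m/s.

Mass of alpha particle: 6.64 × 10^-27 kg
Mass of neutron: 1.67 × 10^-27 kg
The neutron has the longer wavelength.

Using λ = h/(mv), since both particles have the same velocity, the wavelength depends only on mass.

For alpha particle: λ₁ = h/(m₁v) = 1.40 × 10^-14 m
For neutron: λ₂ = h/(m₂v) = 5.58 × 10^-14 m

Since λ ∝ 1/m at constant velocity, the lighter particle has the longer wavelength.

The neutron has the longer de Broglie wavelength.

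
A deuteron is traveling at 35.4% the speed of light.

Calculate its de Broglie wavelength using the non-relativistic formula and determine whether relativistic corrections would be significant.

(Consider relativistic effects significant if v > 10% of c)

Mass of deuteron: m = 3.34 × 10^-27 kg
Yes, relativistic corrections are needed.

Using the non-relativistic de Broglie formula λ = h/(mv):

v = 35.4% × c = 1.061 × 10^8 m/s

λ = h/(mv)
λ = (6.626 × 10^-34 J·s) / (3.34 × 10^-27 kg × 1.061 × 10^8 m/s)
λ = 1.87 × 10^-15 m

Since v = 35.4% of c > 10% of c, relativistic corrections ARE significant and the actual wavelength would differ from this non-relativistic estimate.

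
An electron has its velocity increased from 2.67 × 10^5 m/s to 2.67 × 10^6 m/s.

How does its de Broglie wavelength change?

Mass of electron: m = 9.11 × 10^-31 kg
The wavelength decreases by a factor of 10.

Using λ = h/(mv):

Initial wavelength: λ₁ = h/(mv₁) = 2.72 × 10^-9 m
Final wavelength: λ₂ = h/(mv₂) = 2.72 × 10^-10 m

Since λ ∝ 1/v, when velocity increases by a factor of 10, the wavelength decreases by a factor of 10.

λ₂/λ₁ = v₁/v₂ = 1/10

The wavelength decreases by a factor of 10.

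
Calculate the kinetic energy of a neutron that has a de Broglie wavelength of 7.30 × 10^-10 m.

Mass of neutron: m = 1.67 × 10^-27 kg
2.47 × 10^-22 J (or 1.54 × 10^-3 eV)

From λ = h/√(2mKE), we solve for KE:

λ² = h²/(2mKE)
KE = h²/(2mλ²)
KE = (6.626 × 10^-34 J·s)² / (2 × 1.67 × 10^-27 kg × (7.30 × 10^-10 m)²)
KE = 2.47 × 10^-22 J
KE = 1.54 × 10^-3 eV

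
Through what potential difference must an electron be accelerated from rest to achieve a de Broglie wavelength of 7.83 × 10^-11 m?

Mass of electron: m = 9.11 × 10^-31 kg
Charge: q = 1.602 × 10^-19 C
245 V

From λ = h/√(2mqV), we solve for V:

λ² = h²/(2mqV)
V = h²/(2mqλ²)
V = (6.626 × 10^-34 J·s)² / (2 × 9.11 × 10^-31 kg × 1.602 × 10^-19 C × (7.83 × 10^-11 m)²)
V = 245 V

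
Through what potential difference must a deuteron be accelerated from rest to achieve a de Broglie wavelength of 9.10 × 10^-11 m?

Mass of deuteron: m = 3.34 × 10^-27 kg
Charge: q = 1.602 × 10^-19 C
4.95 × 10^-2 V

From λ = h/√(2mqV), we solve for V:

λ² = h²/(2mqV)
V = h²/(2mqλ²)
V = (6.626 × 10^-34 J·s)² / (2 × 3.34 × 10^-27 kg × 1.602 × 10^-19 C × (9.10 × 10^-11 m)²)
V = 4.95 × 10^-2 V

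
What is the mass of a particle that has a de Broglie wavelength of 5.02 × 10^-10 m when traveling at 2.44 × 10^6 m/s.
5.41 × 10^-31 kg

From the de Broglie relation λ = h/(mv), we solve for m:

m = h/(λv)
m = (6.626 × 10^-34 J·s) / (5.02 × 10^-10 m × 2.44 × 10^6 m/s)
m = 5.41 × 10^-31 kg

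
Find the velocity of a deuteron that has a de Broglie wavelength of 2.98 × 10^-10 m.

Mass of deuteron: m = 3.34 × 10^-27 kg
6.66 × 10^2 m/s

From the de Broglie relation λ = h/(mv), we solve for v:

v = h/(mλ)
v = (6.626 × 10^-34 J·s) / (3.34 × 10^-27 kg × 2.98 × 10^-10 m)
v = 6.66 × 10^2 m/s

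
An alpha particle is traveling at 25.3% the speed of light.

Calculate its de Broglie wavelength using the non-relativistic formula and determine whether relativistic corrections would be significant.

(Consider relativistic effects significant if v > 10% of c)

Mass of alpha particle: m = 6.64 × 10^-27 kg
Yes, relativistic corrections are needed.

Using the non-relativistic de Broglie formula λ = h/(mv):

v = 25.3% × c = 7.585 × 10^7 m/s

λ = h/(mv)
λ = (6.626 × 10^-34 J·s) / (6.64 × 10^-27 kg × 7.585 × 10^7 m/s)
λ = 1.32 × 10^-15 m

Since v = 25.3% of c > 10% of c, relativistic corrections ARE significant and the actual wavelength would differ from this non-relativistic estimate.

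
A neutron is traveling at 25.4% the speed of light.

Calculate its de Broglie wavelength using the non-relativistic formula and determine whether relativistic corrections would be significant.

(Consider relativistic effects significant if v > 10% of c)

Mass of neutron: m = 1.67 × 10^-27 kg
Yes, relativistic corrections are needed.

Using the non-relativistic de Broglie formula λ = h/(mv):

v = 25.4% × c = 7.615 × 10^7 m/s

λ = h/(mv)
λ = (6.626 × 10^-34 J·s) / (1.67 × 10^-27 kg × 7.615 × 10^7 m/s)
λ = 5.21 × 10^-15 m

Since v = 25.4% of c > 10% of c, relativistic corrections ARE significant and the actual wavelength would differ from this non-relativistic estimate.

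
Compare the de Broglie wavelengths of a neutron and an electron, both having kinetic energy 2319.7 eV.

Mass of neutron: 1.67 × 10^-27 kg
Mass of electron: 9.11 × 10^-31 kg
The electron has the longer wavelength.

Using λ = h/√(2mKE):

For neutron: λ₁ = h/√(2m₁KE) = 5.95 × 10^-13 m
For electron: λ₂ = h/√(2m₂KE) = 2.55 × 10^-11 m

Since λ ∝ 1/√m at constant kinetic energy, the lighter particle has the longer wavelength.

The electron has the longer de Broglie wavelength.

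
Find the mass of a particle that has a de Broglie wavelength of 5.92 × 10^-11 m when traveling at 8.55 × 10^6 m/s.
1.31 × 10^-30 kg

From the de Broglie relation λ = h/(mv), we solve for m:

m = h/(λv)
m = (6.626 × 10^-34 J·s) / (5.92 × 10^-11 m × 8.55 × 10^6 m/s)
m = 1.31 × 10^-30 kg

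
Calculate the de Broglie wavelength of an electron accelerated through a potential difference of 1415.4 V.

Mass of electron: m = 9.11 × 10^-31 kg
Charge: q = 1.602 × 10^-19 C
3.26 × 10^-11 m

When a particle is accelerated through voltage V, it gains kinetic energy KE = qV.

The de Broglie wavelength is then λ = h/√(2mqV):

λ = h/√(2mqV)
λ = (6.626 × 10^-34 J·s) / √(2 × 9.11 × 10^-31 kg × 1.602 × 10^-19 C × 1415.4 V)
λ = 3.26 × 10^-11 m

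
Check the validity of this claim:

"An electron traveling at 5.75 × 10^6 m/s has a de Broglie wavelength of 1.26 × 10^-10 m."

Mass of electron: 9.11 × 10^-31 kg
True

The claim is correct.

Using λ = h/(mv):
λ = (6.626 × 10^-34 J·s) / (9.11 × 10^-31 kg × 5.75 × 10^6 m/s)
λ = 1.26 × 10^-10 m

This matches the claimed value.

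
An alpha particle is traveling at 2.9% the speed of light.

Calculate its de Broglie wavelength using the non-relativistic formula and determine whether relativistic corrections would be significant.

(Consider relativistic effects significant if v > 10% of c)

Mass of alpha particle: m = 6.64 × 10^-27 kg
No, relativistic corrections are not needed.

Using the non-relativistic de Broglie formula λ = h/(mv):

v = 2.9% × c = 8.694 × 10^6 m/s

λ = h/(mv)
λ = (6.626 × 10^-34 J·s) / (6.64 × 10^-27 kg × 8.694 × 10^6 m/s)
λ = 1.15 × 10^-14 m

Since v = 2.9% of c < 10% of c, relativistic corrections are NOT significant and this non-relativistic result is a good approximation.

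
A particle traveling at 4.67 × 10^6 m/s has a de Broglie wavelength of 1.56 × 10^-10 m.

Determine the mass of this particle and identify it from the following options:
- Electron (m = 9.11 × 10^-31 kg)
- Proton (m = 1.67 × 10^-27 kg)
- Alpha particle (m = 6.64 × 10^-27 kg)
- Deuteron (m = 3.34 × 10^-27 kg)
The particle is an electron.

From λ = h/(mv), solve for mass:

m = h/(λv)
m = (6.626 × 10^-34 J·s) / (1.56 × 10^-10 m × 4.67 × 10^6 m/s)
m = 9.10 × 10^-31 kg

Comparing with the listed masses, this is closest to an electron.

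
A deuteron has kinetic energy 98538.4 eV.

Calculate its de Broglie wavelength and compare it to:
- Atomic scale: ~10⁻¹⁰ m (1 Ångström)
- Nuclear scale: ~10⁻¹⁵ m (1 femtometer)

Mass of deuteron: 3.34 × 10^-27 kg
λ = 6.45 × 10^-14 m, which is between nuclear and atomic scales.

Using λ = h/√(2mKE):

KE = 98538.4 eV = 1.579 × 10^-14 J

λ = h/√(2mKE)
λ = (6.626 × 10^-34 J·s) / √(2 × 3.34 × 10^-27 kg × 1.579 × 10^-14 J)
λ = 6.45 × 10^-14 m

Comparison:
- Atomic scale (10⁻¹⁰ m): λ is 0.00065× this size
- Nuclear scale (10⁻¹⁵ m): λ is 65× this size

The wavelength is between nuclear and atomic scales.

This wavelength is appropriate for probing atomic structure but too large for nuclear physics experiments.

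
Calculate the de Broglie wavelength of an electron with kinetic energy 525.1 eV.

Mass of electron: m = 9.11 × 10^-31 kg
5.35 × 10^-11 m

Using λ = h/√(2mKE):

First convert KE to Joules: KE = 525.1 eV = 8.413 × 10^-17 J

λ = h/√(2mKE)
λ = (6.626 × 10^-34 J·s) / √(2 × 9.11 × 10^-31 kg × 8.413 × 10^-17 J)
λ = 5.35 × 10^-11 m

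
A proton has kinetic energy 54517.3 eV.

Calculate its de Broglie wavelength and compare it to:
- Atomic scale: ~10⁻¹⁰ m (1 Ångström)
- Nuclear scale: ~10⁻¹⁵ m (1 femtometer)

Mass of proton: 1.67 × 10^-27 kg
λ = 1.23 × 10^-13 m, which is between nuclear and atomic scales.

Using λ = h/√(2mKE):

KE = 54517.3 eV = 8.735 × 10^-15 J

λ = h/√(2mKE)
λ = (6.626 × 10^-34 J·s) / √(2 × 1.67 × 10^-27 kg × 8.735 × 10^-15 J)
λ = 1.23 × 10^-13 m

Comparison:
- Atomic scale (10⁻¹⁰ m): λ is 0.0012× this size
- Nuclear scale (10⁻¹⁵ m): λ is 1.2e+02× this size

The wavelength is between nuclear and atomic scales.

This wavelength is appropriate for probing atomic structure but too large for nuclear physics experiments.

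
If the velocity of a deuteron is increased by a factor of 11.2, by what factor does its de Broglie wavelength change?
The wavelength decreases by a factor of 11.2.

From λ = h/(mv), the wavelength is inversely proportional to velocity:

λ ∝ 1/v

If v → 11.2v, then λ → λ/11.2

When velocity is increased by a factor of 11.2, the wavelength decreases by a factor of 11.2.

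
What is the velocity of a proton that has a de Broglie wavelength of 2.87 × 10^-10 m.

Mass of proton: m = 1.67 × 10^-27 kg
1.38 × 10^3 m/s

From the de Broglie relation λ = h/(mv), we solve for v:

v = h/(mλ)
v = (6.626 × 10^-34 J·s) / (1.67 × 10^-27 kg × 2.87 × 10^-10 m)
v = 1.38 × 10^3 m/s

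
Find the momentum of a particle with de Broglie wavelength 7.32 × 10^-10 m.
9.05 × 10^-25 kg·m/s

From the de Broglie relation λ = h/p, we solve for p:

p = h/λ
p = (6.626 × 10^-34 J·s) / (7.32 × 10^-10 m)
p = 9.05 × 10^-25 kg·m/s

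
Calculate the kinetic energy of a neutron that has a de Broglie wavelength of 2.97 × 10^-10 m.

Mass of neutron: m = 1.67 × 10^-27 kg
1.49 × 10^-21 J (or 9.30 × 10^-3 eV)

From λ = h/√(2mKE), we solve for KE:

λ² = h²/(2mKE)
KE = h²/(2mλ²)
KE = (6.626 × 10^-34 J·s)² / (2 × 1.67 × 10^-27 kg × (2.97 × 10^-10 m)²)
KE = 1.49 × 10^-21 J
KE = 9.30 × 10^-3 eV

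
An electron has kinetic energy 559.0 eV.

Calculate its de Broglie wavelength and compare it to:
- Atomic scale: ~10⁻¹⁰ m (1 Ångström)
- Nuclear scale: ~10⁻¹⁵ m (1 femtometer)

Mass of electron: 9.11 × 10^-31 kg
λ = 5.19 × 10^-11 m, which is between nuclear and atomic scales.

Using λ = h/√(2mKE):

KE = 559.0 eV = 8.956 × 10^-17 J

λ = h/√(2mKE)
λ = (6.626 × 10^-34 J·s) / √(2 × 9.11 × 10^-31 kg × 8.956 × 10^-17 J)
λ = 5.19 × 10^-11 m

Comparison:
- Atomic scale (10⁻¹⁰ m): λ is 0.52× this size
- Nuclear scale (10⁻¹⁵ m): λ is 5.2e+04× this size

The wavelength is between nuclear and atomic scales.

This wavelength is appropriate for probing atomic structure but too large for nuclear physics experiments.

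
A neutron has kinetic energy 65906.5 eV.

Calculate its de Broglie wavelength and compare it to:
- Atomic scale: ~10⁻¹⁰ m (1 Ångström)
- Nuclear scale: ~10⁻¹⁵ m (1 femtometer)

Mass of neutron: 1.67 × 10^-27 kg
λ = 1.12 × 10^-13 m, which is between nuclear and atomic scales.

Using λ = h/√(2mKE):

KE = 65906.5 eV = 1.056 × 10^-14 J

λ = h/√(2mKE)
λ = (6.626 × 10^-34 J·s) / √(2 × 1.67 × 10^-27 kg × 1.056 × 10^-14 J)
λ = 1.12 × 10^-13 m

Comparison:
- Atomic scale (10⁻¹⁰ m): λ is 0.0011× this size
- Nuclear scale (10⁻¹⁵ m): λ is 1.1e+02× this size

The wavelength is between nuclear and atomic scales.

This wavelength is appropriate for probing atomic structure but too large for nuclear physics experiments.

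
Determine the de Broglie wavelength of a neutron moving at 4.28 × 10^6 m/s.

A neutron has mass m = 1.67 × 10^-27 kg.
9.27 × 10^-14 m

Using the de Broglie relation λ = h/(mv):

λ = h/(mv)
λ = (6.626 × 10^-34 J·s) / (1.67 × 10^-27 kg × 4.28 × 10^6 m/s)
λ = 9.27 × 10^-14 m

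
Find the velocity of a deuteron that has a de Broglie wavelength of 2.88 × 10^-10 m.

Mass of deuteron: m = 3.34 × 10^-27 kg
6.89 × 10^2 m/s

From the de Broglie relation λ = h/(mv), we solve for v:

v = h/(mλ)
v = (6.626 × 10^-34 J·s) / (3.34 × 10^-27 kg × 2.88 × 10^-10 m)
v = 6.89 × 10^2 m/s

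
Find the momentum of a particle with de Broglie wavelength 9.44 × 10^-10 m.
7.02 × 10^-25 kg·m/s

From the de Broglie relation λ = h/p, we solve for p:

p = h/λ
p = (6.626 × 10^-34 J·s) / (9.44 × 10^-10 m)
p = 7.02 × 10^-25 kg·m/s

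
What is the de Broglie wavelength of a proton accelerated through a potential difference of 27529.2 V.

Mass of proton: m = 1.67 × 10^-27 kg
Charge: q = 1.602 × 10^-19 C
1.73 × 10^-13 m

When a particle is accelerated through voltage V, it gains kinetic energy KE = qV.

The de Broglie wavelength is then λ = h/√(2mqV):

λ = h/√(2mqV)
λ = (6.626 × 10^-34 J·s) / √(2 × 1.67 × 10^-27 kg × 1.602 × 10^-19 C × 27529.2 V)
λ = 1.73 × 10^-13 m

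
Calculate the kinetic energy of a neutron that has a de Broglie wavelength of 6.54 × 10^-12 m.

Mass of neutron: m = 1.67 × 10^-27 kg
3.07 × 10^-18 J (or 19.2 eV)

From λ = h/√(2mKE), we solve for KE:

λ² = h²/(2mKE)
KE = h²/(2mλ²)
KE = (6.626 × 10^-34 J·s)² / (2 × 1.67 × 10^-27 kg × (6.54 × 10^-12 m)²)
KE = 3.07 × 10^-18 J
KE = 19.2 eV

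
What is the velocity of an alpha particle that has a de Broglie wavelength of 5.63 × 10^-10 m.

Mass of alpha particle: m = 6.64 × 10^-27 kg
1.77 × 10^2 m/s

From the de Broglie relation λ = h/(mv), we solve for v:

v = h/(mλ)
v = (6.626 × 10^-34 J·s) / (6.64 × 10^-27 kg × 5.63 × 10^-10 m)
v = 1.77 × 10^2 m/s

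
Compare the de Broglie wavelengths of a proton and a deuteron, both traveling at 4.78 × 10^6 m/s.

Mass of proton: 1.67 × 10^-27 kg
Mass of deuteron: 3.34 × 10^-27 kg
The proton has the longer wavelength.

Using λ = h/(mv), since both particles have the same velocity, the wavelength depends only on mass.

For proton: λ₁ = h/(m₁v) = 8.30 × 10^-14 m
For deuteron: λ₂ = h/(m₂v) = 4.15 × 10^-14 m

Since λ ∝ 1/m at constant velocity, the lighter particle has the longer wavelength.

The proton has the longer de Broglie wavelength.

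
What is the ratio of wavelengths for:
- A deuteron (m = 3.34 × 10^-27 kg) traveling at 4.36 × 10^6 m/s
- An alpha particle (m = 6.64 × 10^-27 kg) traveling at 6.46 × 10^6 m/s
λ₁/λ₂ = 2.95

Using λ = h/(mv):

λ₁ = h/(m₁v₁) = 4.55 × 10^-14 m
λ₂ = h/(m₂v₂) = 1.54 × 10^-14 m

Ratio λ₁/λ₂ = (m₂v₂)/(m₁v₁)
         = (6.64 × 10^-27 kg × 6.46 × 10^6 m/s) / (3.34 × 10^-27 kg × 4.36 × 10^6 m/s)
         = 2.95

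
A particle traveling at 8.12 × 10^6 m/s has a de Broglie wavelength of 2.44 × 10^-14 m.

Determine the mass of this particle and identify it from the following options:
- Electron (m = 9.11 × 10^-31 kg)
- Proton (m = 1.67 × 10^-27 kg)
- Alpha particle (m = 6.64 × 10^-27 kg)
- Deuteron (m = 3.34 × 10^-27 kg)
The particle is a deuteron.

From λ = h/(mv), solve for mass:

m = h/(λv)
m = (6.626 × 10^-34 J·s) / (2.44 × 10^-14 m × 8.12 × 10^6 m/s)
m = 3.34 × 10^-27 kg

Comparing with the listed masses, this is closest to a deuteron.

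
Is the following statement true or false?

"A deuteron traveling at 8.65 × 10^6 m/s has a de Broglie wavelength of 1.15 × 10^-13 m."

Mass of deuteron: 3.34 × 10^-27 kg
False

The claim is incorrect.

Using λ = h/(mv):
λ = (6.626 × 10^-34 J·s) / (3.34 × 10^-27 kg × 8.65 × 10^6 m/s)
λ = 2.29 × 10^-14 m

The actual wavelength differs from the claimed 1.15 × 10^-13 m.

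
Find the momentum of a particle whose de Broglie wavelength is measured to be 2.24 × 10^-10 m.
2.96 × 10^-24 kg·m/s

From the de Broglie relation λ = h/p, we solve for p:

p = h/λ
p = (6.626 × 10^-34 J·s) / (2.24 × 10^-10 m)
p = 2.96 × 10^-24 kg·m/s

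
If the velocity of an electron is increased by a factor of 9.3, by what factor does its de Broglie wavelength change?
The wavelength decreases by a factor of 9.3.

From λ = h/(mv), the wavelength is inversely proportional to velocity:

λ ∝ 1/v

If v → 9.3v, then λ → λ/9.3

When velocity is increased by a factor of 9.3, the wavelength decreases by a factor of 9.3.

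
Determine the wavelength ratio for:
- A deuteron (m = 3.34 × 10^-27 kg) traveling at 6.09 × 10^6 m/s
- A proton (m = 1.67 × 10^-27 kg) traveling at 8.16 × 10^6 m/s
λ₁/λ₂ = 0.670

Using λ = h/(mv):

λ₁ = h/(m₁v₁) = 3.26 × 10^-14 m
λ₂ = h/(m₂v₂) = 4.86 × 10^-14 m

Ratio λ₁/λ₂ = (m₂v₂)/(m₁v₁)
         = (1.67 × 10^-27 kg × 8.16 × 10^6 m/s) / (3.34 × 10^-27 kg × 6.09 × 10^6 m/s)
         = 0.670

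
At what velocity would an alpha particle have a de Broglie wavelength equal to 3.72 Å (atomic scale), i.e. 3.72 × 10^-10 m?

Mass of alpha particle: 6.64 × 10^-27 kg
2.68 × 10^2 m/s

From λ = h/(mv), solve for v:

v = h/(mλ)
v = (6.626 × 10^-34 J·s) / (6.64 × 10^-27 kg × 3.72 × 10^-10 m)
v = 2.68 × 10^2 m/s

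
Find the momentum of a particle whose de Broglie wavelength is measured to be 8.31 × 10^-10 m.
7.97 × 10^-25 kg·m/s

From the de Broglie relation λ = h/p, we solve for p:

p = h/λ
p = (6.626 × 10^-34 J·s) / (8.31 × 10^-10 m)
p = 7.97 × 10^-25 kg·m/s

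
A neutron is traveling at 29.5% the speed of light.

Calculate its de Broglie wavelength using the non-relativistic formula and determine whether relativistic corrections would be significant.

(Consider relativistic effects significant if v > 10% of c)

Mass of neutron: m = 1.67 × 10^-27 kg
Yes, relativistic corrections are needed.

Using the non-relativistic de Broglie formula λ = h/(mv):

v = 29.5% × c = 8.844 × 10^7 m/s

λ = h/(mv)
λ = (6.626 × 10^-34 J·s) / (1.67 × 10^-27 kg × 8.844 × 10^7 m/s)
λ = 4.49 × 10^-15 m

Since v = 29.5% of c > 10% of c, relativistic corrections ARE significant and the actual wavelength would differ from this non-relativistic estimate.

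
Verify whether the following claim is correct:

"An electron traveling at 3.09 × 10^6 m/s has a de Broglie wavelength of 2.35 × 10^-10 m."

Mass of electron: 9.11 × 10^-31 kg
True

The claim is correct.

Using λ = h/(mv):
λ = (6.626 × 10^-34 J·s) / (9.11 × 10^-31 kg × 3.09 × 10^6 m/s)
λ = 2.35 × 10^-10 m

This matches the claimed value.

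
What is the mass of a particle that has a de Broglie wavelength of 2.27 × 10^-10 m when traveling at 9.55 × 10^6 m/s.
3.06 × 10^-31 kg

From the de Broglie relation λ = h/(mv), we solve for m:

m = h/(λv)
m = (6.626 × 10^-34 J·s) / (2.27 × 10^-10 m × 9.55 × 10^6 m/s)
m = 3.06 × 10^-31 kg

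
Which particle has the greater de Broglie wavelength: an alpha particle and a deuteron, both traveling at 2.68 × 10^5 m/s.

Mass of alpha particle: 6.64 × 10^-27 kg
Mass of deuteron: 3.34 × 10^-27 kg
The deuteron has the longer wavelength.

Using λ = h/(mv), since both particles have the same velocity, the wavelength depends only on mass.

For alpha particle: λ₁ = h/(m₁v) = 3.72 × 10^-13 m
For deuteron: λ₂ = h/(m₂v) = 7.40 × 10^-13 m

Since λ ∝ 1/m at constant velocity, the lighter particle has the longer wavelength.

The deuteron has the longer de Broglie wavelength.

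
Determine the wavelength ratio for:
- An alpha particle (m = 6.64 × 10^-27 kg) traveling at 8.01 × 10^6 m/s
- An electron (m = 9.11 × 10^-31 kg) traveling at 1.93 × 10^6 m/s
λ₁/λ₂ = 3.31 × 10^-5

Using λ = h/(mv):

λ₁ = h/(m₁v₁) = 1.25 × 10^-14 m
λ₂ = h/(m₂v₂) = 3.77 × 10^-10 m

Ratio λ₁/λ₂ = (m₂v₂)/(m₁v₁)
         = (9.11 × 10^-31 kg × 1.93 × 10^6 m/s) / (6.64 × 10^-27 kg × 8.01 × 10^6 m/s)
         = 3.31 × 10^-5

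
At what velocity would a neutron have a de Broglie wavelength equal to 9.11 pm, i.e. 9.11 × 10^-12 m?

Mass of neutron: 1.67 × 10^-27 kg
4.36 × 10^4 m/s

From λ = h/(mv), solve for v:

v = h/(mλ)
v = (6.626 × 10^-34 J·s) / (1.67 × 10^-27 kg × 9.11 × 10^-12 m)
v = 4.36 × 10^4 m/s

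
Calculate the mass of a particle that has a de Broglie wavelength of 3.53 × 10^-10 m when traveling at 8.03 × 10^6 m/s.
2.34 × 10^-31 kg

From the de Broglie relation λ = h/(mv), we solve for m:

m = h/(λv)
m = (6.626 × 10^-34 J·s) / (3.53 × 10^-10 m × 8.03 × 10^6 m/s)
m = 2.34 × 10^-31 kg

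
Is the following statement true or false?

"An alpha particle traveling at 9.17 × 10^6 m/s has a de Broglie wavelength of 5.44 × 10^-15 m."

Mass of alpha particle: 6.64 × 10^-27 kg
False

The claim is incorrect.

Using λ = h/(mv):
λ = (6.626 × 10^-34 J·s) / (6.64 × 10^-27 kg × 9.17 × 10^6 m/s)
λ = 1.09 × 10^-14 m

The actual wavelength differs from the claimed 5.44 × 10^-15 m.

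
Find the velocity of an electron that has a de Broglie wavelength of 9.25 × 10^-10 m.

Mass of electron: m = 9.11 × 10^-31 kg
7.86 × 10^5 m/s

From the de Broglie relation λ = h/(mv), we solve for v:

v = h/(mλ)
v = (6.626 × 10^-34 J·s) / (9.11 × 10^-31 kg × 9.25 × 10^-10 m)
v = 7.86 × 10^5 m/s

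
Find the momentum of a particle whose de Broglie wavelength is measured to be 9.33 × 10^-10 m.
7.10 × 10^-25 kg·m/s

From the de Broglie relation λ = h/p, we solve for p:

p = h/λ
p = (6.626 × 10^-34 J·s) / (9.33 × 10^-10 m)
p = 7.10 × 10^-25 kg·m/s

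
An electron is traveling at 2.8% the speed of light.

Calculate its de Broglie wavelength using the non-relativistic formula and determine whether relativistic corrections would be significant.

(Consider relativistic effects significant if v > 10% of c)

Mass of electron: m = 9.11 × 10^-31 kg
No, relativistic corrections are not needed.

Using the non-relativistic de Broglie formula λ = h/(mv):

v = 2.8% × c = 8.394 × 10^6 m/s

λ = h/(mv)
λ = (6.626 × 10^-34 J·s) / (9.11 × 10^-31 kg × 8.394 × 10^6 m/s)
λ = 8.66 × 10^-11 m

Since v = 2.8% of c < 10% of c, relativistic corrections are NOT significant and this non-relativistic result is a good approximation.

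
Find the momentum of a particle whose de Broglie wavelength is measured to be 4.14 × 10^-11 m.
1.60 × 10^-23 kg·m/s

From the de Broglie relation λ = h/p, we solve for p:

p = h/λ
p = (6.626 × 10^-34 J·s) / (4.14 × 10^-11 m)
p = 1.60 × 10^-23 kg·m/s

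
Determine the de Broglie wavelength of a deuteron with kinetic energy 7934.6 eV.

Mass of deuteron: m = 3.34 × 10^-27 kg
2.27 × 10^-13 m

Using λ = h/√(2mKE):

First convert KE to Joules: KE = 7934.6 eV = 1.271 × 10^-15 J

λ = h/√(2mKE)
λ = (6.626 × 10^-34 J·s) / √(2 × 3.34 × 10^-27 kg × 1.271 × 10^-15 J)
λ = 2.27 × 10^-13 m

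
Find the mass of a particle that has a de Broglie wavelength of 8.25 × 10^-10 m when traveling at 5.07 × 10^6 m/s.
1.58 × 10^-31 kg

From the de Broglie relation λ = h/(mv), we solve for m:

m = h/(λv)
m = (6.626 × 10^-34 J·s) / (8.25 × 10^-10 m × 5.07 × 10^6 m/s)
m = 1.58 × 10^-31 kg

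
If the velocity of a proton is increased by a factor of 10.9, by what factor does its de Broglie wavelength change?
The wavelength decreases by a factor of 10.9.

From λ = h/(mv), the wavelength is inversely proportional to velocity:

λ ∝ 1/v

If v → 10.9v, then λ → λ/10.9

When velocity is increased by a factor of 10.9, the wavelength decreases by a factor of 10.9.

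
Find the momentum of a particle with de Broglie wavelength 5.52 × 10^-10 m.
1.20 × 10^-24 kg·m/s

From the de Broglie relation λ = h/p, we solve for p:

p = h/λ
p = (6.626 × 10^-34 J·s) / (5.52 × 10^-10 m)
p = 1.20 × 10^-24 kg·m/s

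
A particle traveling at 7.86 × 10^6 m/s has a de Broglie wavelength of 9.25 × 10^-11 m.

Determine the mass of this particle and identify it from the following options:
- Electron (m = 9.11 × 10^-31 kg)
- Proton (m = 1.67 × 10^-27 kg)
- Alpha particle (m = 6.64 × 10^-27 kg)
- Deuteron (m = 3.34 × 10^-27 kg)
The particle is an electron.

From λ = h/(mv), solve for mass:

m = h/(λv)
m = (6.626 × 10^-34 J·s) / (9.25 × 10^-11 m × 7.86 × 10^6 m/s)
m = 9.11 × 10^-31 kg

Comparing with the listed masses, this is closest to an electron.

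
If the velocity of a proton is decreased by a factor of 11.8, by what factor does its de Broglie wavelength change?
The wavelength increases by a factor of 11.8.

From λ = h/(mv), the wavelength is inversely proportional to velocity:

λ ∝ 1/v

If v → v/11.8, then λ → 11.8λ

When velocity is decreased by a factor of 11.8, the wavelength increases by a factor of 11.8.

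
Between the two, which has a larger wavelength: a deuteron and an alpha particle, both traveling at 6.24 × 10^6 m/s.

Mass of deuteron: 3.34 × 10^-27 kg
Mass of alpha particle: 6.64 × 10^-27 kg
The deuteron has the longer wavelength.

Using λ = h/(mv), since both particles have the same velocity, the wavelength depends only on mass.

For deuteron: λ₁ = h/(m₁v) = 3.18 × 10^-14 m
For alpha particle: λ₂ = h/(m₂v) = 1.60 × 10^-14 m

Since λ ∝ 1/m at constant velocity, the lighter particle has the longer wavelength.

The deuteron has the longer de Broglie wavelength.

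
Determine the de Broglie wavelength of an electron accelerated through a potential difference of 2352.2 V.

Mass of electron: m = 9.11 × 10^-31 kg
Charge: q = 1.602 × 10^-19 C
2.53 × 10^-11 m

When a particle is accelerated through voltage V, it gains kinetic energy KE = qV.

The de Broglie wavelength is then λ = h/√(2mqV):

λ = h/√(2mqV)
λ = (6.626 × 10^-34 J·s) / √(2 × 9.11 × 10^-31 kg × 1.602 × 10^-19 C × 2352.2 V)
λ = 2.53 × 10^-11 m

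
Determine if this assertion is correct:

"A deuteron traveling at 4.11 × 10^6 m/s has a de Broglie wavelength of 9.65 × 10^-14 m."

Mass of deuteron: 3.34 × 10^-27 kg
False

The claim is incorrect.

Using λ = h/(mv):
λ = (6.626 × 10^-34 J·s) / (3.34 × 10^-27 kg × 4.11 × 10^6 m/s)
λ = 4.83 × 10^-14 m

The actual wavelength differs from the claimed 9.65 × 10^-14 m.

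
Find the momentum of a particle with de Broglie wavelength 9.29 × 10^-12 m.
7.13 × 10^-23 kg·m/s

From the de Broglie relation λ = h/p, we solve for p:

p = h/λ
p = (6.626 × 10^-34 J·s) / (9.29 × 10^-12 m)
p = 7.13 × 10^-23 kg·m/s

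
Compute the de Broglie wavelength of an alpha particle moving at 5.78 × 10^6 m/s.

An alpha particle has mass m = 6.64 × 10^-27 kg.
1.73 × 10^-14 m

Using the de Broglie relation λ = h/(mv):

λ = h/(mv)
λ = (6.626 × 10^-34 J·s) / (6.64 × 10^-27 kg × 5.78 × 10^6 m/s)
λ = 1.73 × 10^-14 m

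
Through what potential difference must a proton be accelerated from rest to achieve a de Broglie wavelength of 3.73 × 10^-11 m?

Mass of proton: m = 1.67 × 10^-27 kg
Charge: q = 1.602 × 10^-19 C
5.90 × 10^-1 V

From λ = h/√(2mqV), we solve for V:

λ² = h²/(2mqV)
V = h²/(2mqλ²)
V = (6.626 × 10^-34 J·s)² / (2 × 1.67 × 10^-27 kg × 1.602 × 10^-19 C × (3.73 × 10^-11 m)²)
V = 5.90 × 10^-1 V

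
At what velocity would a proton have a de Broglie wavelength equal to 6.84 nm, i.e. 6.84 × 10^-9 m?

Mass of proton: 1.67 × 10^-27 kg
5.80 × 10^1 m/s

From λ = h/(mv), solve for v:

v = h/(mλ)
v = (6.626 × 10^-34 J·s) / (1.67 × 10^-27 kg × 6.84 × 10^-9 m)
v = 5.80 × 10^1 m/s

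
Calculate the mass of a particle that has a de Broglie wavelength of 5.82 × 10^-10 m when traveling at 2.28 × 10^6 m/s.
4.99 × 10^-31 kg

From the de Broglie relation λ = h/(mv), we solve for m:

m = h/(λv)
m = (6.626 × 10^-34 J·s) / (5.82 × 10^-10 m × 2.28 × 10^6 m/s)
m = 4.99 × 10^-31 kg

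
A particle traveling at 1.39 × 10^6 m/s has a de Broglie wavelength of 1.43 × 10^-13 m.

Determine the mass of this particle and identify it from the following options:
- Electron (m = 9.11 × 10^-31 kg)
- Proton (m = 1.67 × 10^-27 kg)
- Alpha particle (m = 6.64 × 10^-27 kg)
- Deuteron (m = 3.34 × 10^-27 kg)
The particle is a deuteron.

From λ = h/(mv), solve for mass:

m = h/(λv)
m = (6.626 × 10^-34 J·s) / (1.43 × 10^-13 m × 1.39 × 10^6 m/s)
m = 3.33 × 10^-27 kg

Comparing with the listed masses, this is closest to a deuteron.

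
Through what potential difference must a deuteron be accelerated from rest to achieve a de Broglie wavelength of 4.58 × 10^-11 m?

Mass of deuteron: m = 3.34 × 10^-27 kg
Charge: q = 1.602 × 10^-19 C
1.96 × 10^-1 V

From λ = h/√(2mqV), we solve for V:

λ² = h²/(2mqV)
V = h²/(2mqλ²)
V = (6.626 × 10^-34 J·s)² / (2 × 3.34 × 10^-27 kg × 1.602 × 10^-19 C × (4.58 × 10^-11 m)²)
V = 1.96 × 10^-1 V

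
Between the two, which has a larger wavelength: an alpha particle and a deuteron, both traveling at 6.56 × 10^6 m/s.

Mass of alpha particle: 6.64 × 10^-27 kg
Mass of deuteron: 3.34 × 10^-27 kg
The deuteron has the longer wavelength.

Using λ = h/(mv), since both particles have the same velocity, the wavelength depends only on mass.

For alpha particle: λ₁ = h/(m₁v) = 1.52 × 10^-14 m
For deuteron: λ₂ = h/(m₂v) = 3.02 × 10^-14 m

Since λ ∝ 1/m at constant velocity, the lighter particle has the longer wavelength.

The deuteron has the longer de Broglie wavelength.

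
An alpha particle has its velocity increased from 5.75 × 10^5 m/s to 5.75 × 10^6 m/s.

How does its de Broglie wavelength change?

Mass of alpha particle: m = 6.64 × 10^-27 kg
The wavelength decreases by a factor of 10.

Using λ = h/(mv):

Initial wavelength: λ₁ = h/(mv₁) = 1.74 × 10^-13 m
Final wavelength: λ₂ = h/(mv₂) = 1.74 × 10^-14 m

Since λ ∝ 1/v, when velocity increases by a factor of 10, the wavelength decreases by a factor of 10.

λ₂/λ₁ = v₁/v₂ = 1/10

The wavelength decreases by a factor of 10.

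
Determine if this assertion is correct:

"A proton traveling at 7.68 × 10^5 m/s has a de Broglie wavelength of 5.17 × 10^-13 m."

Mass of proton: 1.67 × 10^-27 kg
True

The claim is correct.

Using λ = h/(mv):
λ = (6.626 × 10^-34 J·s) / (1.67 × 10^-27 kg × 7.68 × 10^5 m/s)
λ = 5.17 × 10^-13 m

This matches the claimed value.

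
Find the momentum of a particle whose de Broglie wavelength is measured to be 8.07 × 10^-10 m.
8.21 × 10^-25 kg·m/s

From the de Broglie relation λ = h/p, we solve for p:

p = h/λ
p = (6.626 × 10^-34 J·s) / (8.07 × 10^-10 m)
p = 8.21 × 10^-25 kg·m/s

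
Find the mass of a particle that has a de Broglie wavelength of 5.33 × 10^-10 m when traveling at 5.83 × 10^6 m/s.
2.13 × 10^-31 kg

From the de Broglie relation λ = h/(mv), we solve for m:

m = h/(λv)
m = (6.626 × 10^-34 J·s) / (5.33 × 10^-10 m × 5.83 × 10^6 m/s)
m = 2.13 × 10^-31 kg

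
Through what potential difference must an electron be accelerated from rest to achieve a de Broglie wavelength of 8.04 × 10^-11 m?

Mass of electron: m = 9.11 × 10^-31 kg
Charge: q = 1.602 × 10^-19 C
233 V

From λ = h/√(2mqV), we solve for V:

λ² = h²/(2mqV)
V = h²/(2mqλ²)
V = (6.626 × 10^-34 J·s)² / (2 × 9.11 × 10^-31 kg × 1.602 × 10^-19 C × (8.04 × 10^-11 m)²)
V = 233 V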